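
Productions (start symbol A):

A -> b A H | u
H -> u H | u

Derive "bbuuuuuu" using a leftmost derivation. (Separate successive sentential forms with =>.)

A=>bAH=>bbAHH=>bbuHH=>bbuuHH=>bbuuuHH=>bbuuuuHH=>bbuuuuuH=>bbuuuuuu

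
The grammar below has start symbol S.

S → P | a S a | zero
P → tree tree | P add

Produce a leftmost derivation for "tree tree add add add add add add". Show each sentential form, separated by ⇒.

S ⇒ P ⇒ P add ⇒ P add add ⇒ P add add add ⇒ P add add add add ⇒ P add add add add add ⇒ P add add add add add add ⇒ tree tree add add add add add add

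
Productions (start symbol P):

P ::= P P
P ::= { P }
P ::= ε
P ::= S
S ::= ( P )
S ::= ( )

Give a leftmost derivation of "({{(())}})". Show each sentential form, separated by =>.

P => S => (P) => ({P}) => ({{P}}) => ({{S}}) => ({{(P)}}) => ({{(S)}}) => ({{(())}})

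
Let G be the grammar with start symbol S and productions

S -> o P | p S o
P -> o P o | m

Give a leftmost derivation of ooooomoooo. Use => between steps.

S => oP   [S -> o P]
oP => ooPo   [P -> o P o]
ooPo => oooPoo   [P -> o P o]
oooPoo => ooooPooo   [P -> o P o]
ooooPooo => oooooPoooo   [P -> o P o]
oooooPoooo => ooooomoooo   [P -> m]

S => oP => ooPo => oooPoo => ooooPooo => oooooPoooo => ooooomoooo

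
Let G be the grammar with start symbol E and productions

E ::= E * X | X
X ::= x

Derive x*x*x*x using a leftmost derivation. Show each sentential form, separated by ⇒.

E ⇒ E*X ⇒ E*X*X ⇒ E*X*X*X ⇒ X*X*X*X ⇒ x*X*X*X ⇒ x*x*X*X ⇒ x*x*x*X ⇒ x*x*x*x

E ⇒ E*X   [E ::= E * X]
E*X ⇒ E*X*X   [E ::= E * X]
E*X*X ⇒ E*X*X*X   [E ::= E * X]
E*X*X*X ⇒ X*X*X*X   [E ::= X]
X*X*X*X ⇒ x*X*X*X   [X ::= x]
x*X*X*X ⇒ x*x*X*X   [X ::= x]
x*x*X*X ⇒ x*x*x*X   [X ::= x]
x*x*x*X ⇒ x*x*x*x   [X ::= x]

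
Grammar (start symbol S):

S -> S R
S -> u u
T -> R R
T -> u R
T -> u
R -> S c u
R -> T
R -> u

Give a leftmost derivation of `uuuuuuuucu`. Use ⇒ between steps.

S⇒SR⇒SRR⇒SRRR⇒uuRRR⇒uuuRR⇒uuuTR⇒uuuuRR⇒uuuuuR⇒uuuuuT⇒uuuuuuR⇒uuuuuuScu⇒uuuuuuuucu

S ⇒ SR   [S -> S R]
SR ⇒ SRR   [S -> S R]
SRR ⇒ SRRR   [S -> S R]
SRRR ⇒ uuRRR   [S -> u u]
uuRRR ⇒ uuuRR   [R -> u]
uuuRR ⇒ uuuTR   [R -> T]
uuuTR ⇒ uuuuRR   [T -> u R]
uuuuRR ⇒ uuuuuR   [R -> u]
uuuuuR ⇒ uuuuuT   [R -> T]
uuuuuT ⇒ uuuuuuR   [T -> u R]
uuuuuuR ⇒ uuuuuuScu   [R -> S c u]
uuuuuuScu ⇒ uuuuuuuucu   [S -> u u]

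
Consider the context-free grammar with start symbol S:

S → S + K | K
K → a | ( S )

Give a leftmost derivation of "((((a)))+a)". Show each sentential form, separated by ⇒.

S ⇒ K   [S → K]
K ⇒ (S)   [K → ( S )]
(S) ⇒ (S+K)   [S → S + K]
(S+K) ⇒ (K+K)   [S → K]
(K+K) ⇒ ((S)+K)   [K → ( S )]
((S)+K) ⇒ ((K)+K)   [S → K]
((K)+K) ⇒ (((S))+K)   [K → ( S )]
(((S))+K) ⇒ (((K))+K)   [S → K]
(((K))+K) ⇒ ((((S)))+K)   [K → ( S )]
((((S)))+K) ⇒ ((((K)))+K)   [S → K]
((((K)))+K) ⇒ ((((a)))+K)   [K → a]
((((a)))+K) ⇒ ((((a)))+a)   [K → a]

S⇒K⇒(S)⇒(S+K)⇒(K+K)⇒((S)+K)⇒((K)+K)⇒(((S))+K)⇒(((K))+K)⇒((((S)))+K)⇒((((K)))+K)⇒((((a)))+K)⇒((((a)))+a)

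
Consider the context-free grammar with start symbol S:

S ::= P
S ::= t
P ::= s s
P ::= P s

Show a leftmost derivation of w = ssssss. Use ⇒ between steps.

S ⇒ P ⇒ Ps ⇒ Pss ⇒ Psss ⇒ Pssss ⇒ ssssss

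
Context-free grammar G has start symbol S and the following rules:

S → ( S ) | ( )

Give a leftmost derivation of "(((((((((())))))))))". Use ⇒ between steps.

S ⇒ (S)   [S → ( S )]
(S) ⇒ ((S))   [S → ( S )]
((S)) ⇒ (((S)))   [S → ( S )]
(((S))) ⇒ ((((S))))   [S → ( S )]
((((S)))) ⇒ (((((S)))))   [S → ( S )]
(((((S))))) ⇒ ((((((S))))))   [S → ( S )]
((((((S)))))) ⇒ (((((((S)))))))   [S → ( S )]
(((((((S))))))) ⇒ ((((((((S))))))))   [S → ( S )]
((((((((S)))))))) ⇒ (((((((((S)))))))))   [S → ( S )]
(((((((((S))))))))) ⇒ (((((((((())))))))))   [S → ( )]

S ⇒ (S) ⇒ ((S)) ⇒ (((S))) ⇒ ((((S)))) ⇒ (((((S))))) ⇒ ((((((S)))))) ⇒ (((((((S))))))) ⇒ ((((((((S)))))))) ⇒ (((((((((S))))))))) ⇒ (((((((((())))))))))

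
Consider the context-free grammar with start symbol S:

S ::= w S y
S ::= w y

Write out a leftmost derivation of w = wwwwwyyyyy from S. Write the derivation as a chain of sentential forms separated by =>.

S => wSy   [S ::= w S y]
wSy => wwSyy   [S ::= w S y]
wwSyy => wwwSyyy   [S ::= w S y]
wwwSyyy => wwwwSyyyy   [S ::= w S y]
wwwwSyyyy => wwwwwyyyyy   [S ::= w y]

S=>wSy=>wwSyy=>wwwSyyy=>wwwwSyyyy=>wwwwwyyyyy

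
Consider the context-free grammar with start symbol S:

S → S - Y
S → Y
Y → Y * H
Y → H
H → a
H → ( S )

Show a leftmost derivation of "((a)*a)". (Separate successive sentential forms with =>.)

S => Y   [S → Y]
Y => H   [Y → H]
H => (S)   [H → ( S )]
(S) => (Y)   [S → Y]
(Y) => (Y*H)   [Y → Y * H]
(Y*H) => (H*H)   [Y → H]
(H*H) => ((S)*H)   [H → ( S )]
((S)*H) => ((Y)*H)   [S → Y]
((Y)*H) => ((H)*H)   [Y → H]
((H)*H) => ((a)*H)   [H → a]
((a)*H) => ((a)*a)   [H → a]

S=>Y=>H=>(S)=>(Y)=>(Y*H)=>(H*H)=>((S)*H)=>((Y)*H)=>((H)*H)=>((a)*H)=>((a)*a)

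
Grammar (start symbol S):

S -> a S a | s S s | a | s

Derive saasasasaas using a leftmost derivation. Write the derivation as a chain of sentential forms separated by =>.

S=>sSs=>saSas=>saaSaas=>saasSsaas=>saasaSasaas=>saasasasaas

S => sSs   [S -> s S s]
sSs => saSas   [S -> a S a]
saSas => saaSaas   [S -> a S a]
saaSaas => saasSsaas   [S -> s S s]
saasSsaas => saasaSasaas   [S -> a S a]
saasaSasaas => saasasasaas   [S -> s]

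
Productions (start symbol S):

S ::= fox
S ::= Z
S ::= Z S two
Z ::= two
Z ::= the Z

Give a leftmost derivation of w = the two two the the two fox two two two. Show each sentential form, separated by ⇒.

S ⇒ Z S two ⇒ the Z S two ⇒ the two S two ⇒ the two Z S two two ⇒ the two two S two two ⇒ the two two Z S two two two ⇒ the two two the Z S two two two ⇒ the two two the the Z S two two two ⇒ the two two the the two S two two two ⇒ the two two the the two fox two two two

S ⇒ Z S two   [S ::= Z S two]
Z S two ⇒ the Z S two   [Z ::= the Z]
the Z S two ⇒ the two S two   [Z ::= two]
the two S two ⇒ the two Z S two two   [S ::= Z S two]
the two Z S two two ⇒ the two two S two two   [Z ::= two]
the two two S two two ⇒ the two two Z S two two two   [S ::= Z S two]
the two two Z S two two two ⇒ the two two the Z S two two two   [Z ::= the Z]
the two two the Z S two two two ⇒ the two two the the Z S two two two   [Z ::= the Z]
the two two the the Z S two two two ⇒ the two two the the two S two two two   [Z ::= two]
the two two the the two S two two two ⇒ the two two the the two fox two two two   [S ::= fox]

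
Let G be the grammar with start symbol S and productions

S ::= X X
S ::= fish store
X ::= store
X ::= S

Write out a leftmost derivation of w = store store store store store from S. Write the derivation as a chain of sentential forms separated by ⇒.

S ⇒ X X ⇒ S X ⇒ X X X ⇒ store X X ⇒ store S X ⇒ store X X X ⇒ store store X X ⇒ store store S X ⇒ store store X X X ⇒ store store store X X ⇒ store store store store X ⇒ store store store store store

S ⇒ X X   [S ::= X X]
X X ⇒ S X   [X ::= S]
S X ⇒ X X X   [S ::= X X]
X X X ⇒ store X X   [X ::= store]
store X X ⇒ store S X   [X ::= S]
store S X ⇒ store X X X   [S ::= X X]
store X X X ⇒ store store X X   [X ::= store]
store store X X ⇒ store store S X   [X ::= S]
store store S X ⇒ store store X X X   [S ::= X X]
store store X X X ⇒ store store store X X   [X ::= store]
store store store X X ⇒ store store store store X   [X ::= store]
store store store store X ⇒ store store store store store   [X ::= store]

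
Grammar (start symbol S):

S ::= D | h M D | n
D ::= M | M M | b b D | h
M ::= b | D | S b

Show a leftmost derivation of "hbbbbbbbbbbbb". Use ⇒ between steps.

S⇒hMD⇒hSbD⇒hDbD⇒hMbD⇒hbbD⇒hbbbbD⇒hbbbbbbD⇒hbbbbbbbbD⇒hbbbbbbbbbbD⇒hbbbbbbbbbbMM⇒hbbbbbbbbbbbM⇒hbbbbbbbbbbbb

S ⇒ hMD   [S ::= h M D]
hMD ⇒ hSbD   [M ::= S b]
hSbD ⇒ hDbD   [S ::= D]
hDbD ⇒ hMbD   [D ::= M]
hMbD ⇒ hbbD   [M ::= b]
hbbD ⇒ hbbbbD   [D ::= b b D]
hbbbbD ⇒ hbbbbbbD   [D ::= b b D]
hbbbbbbD ⇒ hbbbbbbbbD   [D ::= b b D]
hbbbbbbbbD ⇒ hbbbbbbbbbbD   [D ::= b b D]
hbbbbbbbbbbD ⇒ hbbbbbbbbbbMM   [D ::= M M]
hbbbbbbbbbbMM ⇒ hbbbbbbbbbbbM   [M ::= b]
hbbbbbbbbbbbM ⇒ hbbbbbbbbbbbb   [M ::= b]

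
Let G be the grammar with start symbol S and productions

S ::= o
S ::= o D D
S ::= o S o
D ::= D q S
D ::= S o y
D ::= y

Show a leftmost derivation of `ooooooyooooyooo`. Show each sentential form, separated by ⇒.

S ⇒ oSo ⇒ ooSoo ⇒ oooSooo ⇒ ooooDDooo ⇒ ooooSoyDooo ⇒ ooooooyDooo ⇒ ooooooySoyooo ⇒ ooooooyoSooyooo ⇒ ooooooyooooyooo

S ⇒ oSo   [S ::= o S o]
oSo ⇒ ooSoo   [S ::= o S o]
ooSoo ⇒ oooSooo   [S ::= o S o]
oooSooo ⇒ ooooDDooo   [S ::= o D D]
ooooDDooo ⇒ ooooSoyDooo   [D ::= S o y]
ooooSoyDooo ⇒ ooooooyDooo   [S ::= o]
ooooooyDooo ⇒ ooooooySoyooo   [D ::= S o y]
ooooooySoyooo ⇒ ooooooyoSooyooo   [S ::= o S o]
ooooooyoSooyooo ⇒ ooooooyooooyooo   [S ::= o]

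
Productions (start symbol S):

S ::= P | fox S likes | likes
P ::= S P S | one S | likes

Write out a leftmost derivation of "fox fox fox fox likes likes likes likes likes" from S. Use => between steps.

S => fox S likes   [S ::= fox S likes]
fox S likes => fox fox S likes likes   [S ::= fox S likes]
fox fox S likes likes => fox fox fox S likes likes likes   [S ::= fox S likes]
fox fox fox S likes likes likes => fox fox fox fox S likes likes likes likes   [S ::= fox S likes]
fox fox fox fox S likes likes likes likes => fox fox fox fox likes likes likes likes likes   [S ::= likes]

S => fox S likes => fox fox S likes likes => fox fox fox S likes likes likes => fox fox fox fox S likes likes likes likes => fox fox fox fox likes likes likes likes likes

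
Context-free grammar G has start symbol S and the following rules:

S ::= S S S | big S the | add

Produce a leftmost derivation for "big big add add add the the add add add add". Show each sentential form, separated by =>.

S => S S S => S S S S S => big S the S S S S => big big S the the S S S S => big big S S S the the S S S S => big big add S S the the S S S S => big big add add S the the S S S S => big big add add add the the S S S S => big big add add add the the add S S S => big big add add add the the add add S S => big big add add add the the add add add S => big big add add add the the add add add add

S => S S S   [S ::= S S S]
S S S => S S S S S   [S ::= S S S]
S S S S S => big S the S S S S   [S ::= big S the]
big S the S S S S => big big S the the S S S S   [S ::= big S the]
big big S the the S S S S => big big S S S the the S S S S   [S ::= S S S]
big big S S S the the S S S S => big big add S S the the S S S S   [S ::= add]
big big add S S the the S S S S => big big add add S the the S S S S   [S ::= add]
big big add add S the the S S S S => big big add add add the the S S S S   [S ::= add]
big big add add add the the S S S S => big big add add add the the add S S S   [S ::= add]
big big add add add the the add S S S => big big add add add the the add add S S   [S ::= add]
big big add add add the the add add S S => big big add add add the the add add add S   [S ::= add]
big big add add add the the add add add S => big big add add add the the add add add add   [S ::= add]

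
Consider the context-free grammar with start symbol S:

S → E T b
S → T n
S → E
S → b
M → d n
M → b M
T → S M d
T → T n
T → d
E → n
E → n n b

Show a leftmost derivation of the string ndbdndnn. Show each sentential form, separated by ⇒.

S ⇒ Tn ⇒ Tnn ⇒ SMdnn ⇒ ETbMdnn ⇒ nTbMdnn ⇒ ndbMdnn ⇒ ndbdndnn

S ⇒ Tn   [S → T n]
Tn ⇒ Tnn   [T → T n]
Tnn ⇒ SMdnn   [T → S M d]
SMdnn ⇒ ETbMdnn   [S → E T b]
ETbMdnn ⇒ nTbMdnn   [E → n]
nTbMdnn ⇒ ndbMdnn   [T → d]
ndbMdnn ⇒ ndbdndnn   [M → d n]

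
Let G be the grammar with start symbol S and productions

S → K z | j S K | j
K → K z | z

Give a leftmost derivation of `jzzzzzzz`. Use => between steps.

S => jSK => jKzK => jKzzK => jKzzzK => jKzzzzK => jKzzzzzK => jzzzzzzK => jzzzzzzz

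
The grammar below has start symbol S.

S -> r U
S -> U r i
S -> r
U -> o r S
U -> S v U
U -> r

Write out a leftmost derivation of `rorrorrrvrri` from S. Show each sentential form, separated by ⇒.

S⇒Uri⇒SvUri⇒rUvUri⇒rorSvUri⇒rorrUvUri⇒rorrorSvUri⇒rorrorrUvUri⇒rorrorrrvUri⇒rorrorrrvrri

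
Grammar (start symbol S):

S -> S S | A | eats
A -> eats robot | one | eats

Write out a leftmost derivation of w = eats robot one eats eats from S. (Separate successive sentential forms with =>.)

S => S S   [S -> S S]
S S => A S   [S -> A]
A S => eats robot S   [A -> eats robot]
eats robot S => eats robot S S   [S -> S S]
eats robot S S => eats robot A S   [S -> A]
eats robot A S => eats robot one S   [A -> one]
eats robot one S => eats robot one S S   [S -> S S]
eats robot one S S => eats robot one eats S   [S -> eats]
eats robot one eats S => eats robot one eats eats   [S -> eats]

S => S S => A S => eats robot S => eats robot S S => eats robot A S => eats robot one S => eats robot one S S => eats robot one eats S => eats robot one eats eats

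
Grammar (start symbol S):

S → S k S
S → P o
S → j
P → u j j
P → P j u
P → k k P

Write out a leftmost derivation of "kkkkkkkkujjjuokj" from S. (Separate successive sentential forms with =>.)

S => SkS => PokS => kkPokS => kkPjuokS => kkkkPjuokS => kkkkkkPjuokS => kkkkkkkkPjuokS => kkkkkkkkujjjuokS => kkkkkkkkujjjuokj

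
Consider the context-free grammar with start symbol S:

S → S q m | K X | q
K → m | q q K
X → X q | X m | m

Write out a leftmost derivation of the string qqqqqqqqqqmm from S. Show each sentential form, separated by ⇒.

S ⇒ KX   [S → K X]
KX ⇒ qqKX   [K → q q K]
qqKX ⇒ qqqqKX   [K → q q K]
qqqqKX ⇒ qqqqqqKX   [K → q q K]
qqqqqqKX ⇒ qqqqqqqqKX   [K → q q K]
qqqqqqqqKX ⇒ qqqqqqqqqqKX   [K → q q K]
qqqqqqqqqqKX ⇒ qqqqqqqqqqmX   [K → m]
qqqqqqqqqqmX ⇒ qqqqqqqqqqmm   [X → m]

S⇒KX⇒qqKX⇒qqqqKX⇒qqqqqqKX⇒qqqqqqqqKX⇒qqqqqqqqqqKX⇒qqqqqqqqqqmX⇒qqqqqqqqqqmm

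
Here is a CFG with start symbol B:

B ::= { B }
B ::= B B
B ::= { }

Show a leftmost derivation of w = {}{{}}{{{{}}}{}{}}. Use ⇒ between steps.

B ⇒ BB ⇒ {}B ⇒ {}BB ⇒ {}{B}B ⇒ {}{{}}B ⇒ {}{{}}{B} ⇒ {}{{}}{BB} ⇒ {}{{}}{BBB} ⇒ {}{{}}{{B}BB} ⇒ {}{{}}{{{B}}BB} ⇒ {}{{}}{{{{}}}BB} ⇒ {}{{}}{{{{}}}{}B} ⇒ {}{{}}{{{{}}}{}{}}

B ⇒ BB   [B ::= B B]
BB ⇒ {}B   [B ::= { }]
{}B ⇒ {}BB   [B ::= B B]
{}BB ⇒ {}{B}B   [B ::= { B }]
{}{B}B ⇒ {}{{}}B   [B ::= { }]
{}{{}}B ⇒ {}{{}}{B}   [B ::= { B }]
{}{{}}{B} ⇒ {}{{}}{BB}   [B ::= B B]
{}{{}}{BB} ⇒ {}{{}}{BBB}   [B ::= B B]
{}{{}}{BBB} ⇒ {}{{}}{{B}BB}   [B ::= { B }]
{}{{}}{{B}BB} ⇒ {}{{}}{{{B}}BB}   [B ::= { B }]
{}{{}}{{{B}}BB} ⇒ {}{{}}{{{{}}}BB}   [B ::= { }]
{}{{}}{{{{}}}BB} ⇒ {}{{}}{{{{}}}{}B}   [B ::= { }]
{}{{}}{{{{}}}{}B} ⇒ {}{{}}{{{{}}}{}{}}   [B ::= { }]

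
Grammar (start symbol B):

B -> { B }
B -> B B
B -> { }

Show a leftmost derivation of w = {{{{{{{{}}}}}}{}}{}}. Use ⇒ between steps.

B ⇒ {B} ⇒ {BB} ⇒ {{B}B} ⇒ {{BB}B} ⇒ {{{B}B}B} ⇒ {{{{B}}B}B} ⇒ {{{{{B}}}B}B} ⇒ {{{{{{B}}}}B}B} ⇒ {{{{{{{B}}}}}B}B} ⇒ {{{{{{{{}}}}}}B}B} ⇒ {{{{{{{{}}}}}}{}}B} ⇒ {{{{{{{{}}}}}}{}}{}}

B ⇒ {B}   [B -> { B }]
{B} ⇒ {BB}   [B -> B B]
{BB} ⇒ {{B}B}   [B -> { B }]
{{B}B} ⇒ {{BB}B}   [B -> B B]
{{BB}B} ⇒ {{{B}B}B}   [B -> { B }]
{{{B}B}B} ⇒ {{{{B}}B}B}   [B -> { B }]
{{{{B}}B}B} ⇒ {{{{{B}}}B}B}   [B -> { B }]
{{{{{B}}}B}B} ⇒ {{{{{{B}}}}B}B}   [B -> { B }]
{{{{{{B}}}}B}B} ⇒ {{{{{{{B}}}}}B}B}   [B -> { B }]
{{{{{{{B}}}}}B}B} ⇒ {{{{{{{{}}}}}}B}B}   [B -> { }]
{{{{{{{{}}}}}}B}B} ⇒ {{{{{{{{}}}}}}{}}B}   [B -> { }]
{{{{{{{{}}}}}}{}}B} ⇒ {{{{{{{{}}}}}}{}}{}}   [B -> { }]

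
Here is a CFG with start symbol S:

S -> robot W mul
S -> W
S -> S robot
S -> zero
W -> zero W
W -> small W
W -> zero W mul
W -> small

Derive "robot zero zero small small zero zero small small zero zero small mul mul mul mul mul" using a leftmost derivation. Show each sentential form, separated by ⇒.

S ⇒ robot W mul ⇒ robot zero W mul mul ⇒ robot zero zero W mul mul mul ⇒ robot zero zero small W mul mul mul ⇒ robot zero zero small small W mul mul mul ⇒ robot zero zero small small zero W mul mul mul mul ⇒ robot zero zero small small zero zero W mul mul mul mul mul ⇒ robot zero zero small small zero zero small W mul mul mul mul mul ⇒ robot zero zero small small zero zero small small W mul mul mul mul mul ⇒ robot zero zero small small zero zero small small zero W mul mul mul mul mul ⇒ robot zero zero small small zero zero small small zero zero W mul mul mul mul mul ⇒ robot zero zero small small zero zero small small zero zero small mul mul mul mul mul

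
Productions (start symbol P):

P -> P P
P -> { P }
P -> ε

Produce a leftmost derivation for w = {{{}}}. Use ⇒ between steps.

P ⇒ PP   [P -> P P]
PP ⇒ PPP   [P -> P P]
PPP ⇒ {P}PP   [P -> { P }]
{P}PP ⇒ {PP}PP   [P -> P P]
{PP}PP ⇒ {PPP}PP   [P -> P P]
{PPP}PP ⇒ {PPPP}PP   [P -> P P]
{PPPP}PP ⇒ {{P}PPP}PP   [P -> { P }]
{{P}PPP}PP ⇒ {{{P}}PPP}PP   [P -> { P }]
{{{P}}PPP}PP ⇒ {{{}}PPP}PP   [P -> ε]
{{{}}PPP}PP ⇒ {{{}}PP}PP   [P -> ε]
{{{}}PP}PP ⇒ {{{}}P}PP   [P -> ε]
{{{}}P}PP ⇒ {{{}}}PP   [P -> ε]
{{{}}}PP ⇒ {{{}}}P   [P -> ε]
{{{}}}P ⇒ {{{}}}   [P -> ε]

P ⇒ PP ⇒ PPP ⇒ {P}PP ⇒ {PP}PP ⇒ {PPP}PP ⇒ {PPPP}PP ⇒ {{P}PPP}PP ⇒ {{{P}}PPP}PP ⇒ {{{}}PPP}PP ⇒ {{{}}PP}PP ⇒ {{{}}P}PP ⇒ {{{}}}PP ⇒ {{{}}}P ⇒ {{{}}}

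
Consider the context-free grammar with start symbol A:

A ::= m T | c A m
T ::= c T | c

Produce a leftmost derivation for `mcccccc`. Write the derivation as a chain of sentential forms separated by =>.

A => mT   [A ::= m T]
mT => mcT   [T ::= c T]
mcT => mccT   [T ::= c T]
mccT => mcccT   [T ::= c T]
mcccT => mccccT   [T ::= c T]
mccccT => mcccccT   [T ::= c T]
mcccccT => mcccccc   [T ::= c]

A => mT => mcT => mccT => mcccT => mccccT => mcccccT => mcccccc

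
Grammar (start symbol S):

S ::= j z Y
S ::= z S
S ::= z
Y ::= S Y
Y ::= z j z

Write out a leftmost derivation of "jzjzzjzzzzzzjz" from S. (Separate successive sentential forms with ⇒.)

S⇒jzY⇒jzSY⇒jzjzYY⇒jzjzzjzY⇒jzjzzjzSY⇒jzjzzjzzSY⇒jzjzzjzzzSY⇒jzjzzjzzzzSY⇒jzjzzjzzzzzY⇒jzjzzjzzzzzzjz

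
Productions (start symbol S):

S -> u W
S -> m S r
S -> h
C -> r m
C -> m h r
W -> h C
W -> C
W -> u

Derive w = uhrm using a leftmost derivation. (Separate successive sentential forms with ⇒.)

S ⇒ uW ⇒ uhC ⇒ uhrm

S ⇒ uW   [S -> u W]
uW ⇒ uhC   [W -> h C]
uhC ⇒ uhrm   [C -> r m]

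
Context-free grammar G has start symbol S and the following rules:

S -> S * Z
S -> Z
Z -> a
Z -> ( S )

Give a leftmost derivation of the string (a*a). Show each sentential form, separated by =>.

S => Z   [S -> Z]
Z => (S)   [Z -> ( S )]
(S) => (S*Z)   [S -> S * Z]
(S*Z) => (Z*Z)   [S -> Z]
(Z*Z) => (a*Z)   [Z -> a]
(a*Z) => (a*a)   [Z -> a]

S => Z => (S) => (S*Z) => (Z*Z) => (a*Z) => (a*a)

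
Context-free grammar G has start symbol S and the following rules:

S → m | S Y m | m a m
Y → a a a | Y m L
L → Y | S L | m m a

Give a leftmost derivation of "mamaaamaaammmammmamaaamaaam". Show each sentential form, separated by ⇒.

S ⇒ SYm   [S → S Y m]
SYm ⇒ SYmYm   [S → S Y m]
SYmYm ⇒ SYmYmYm   [S → S Y m]
SYmYmYm ⇒ mamYmYmYm   [S → m a m]
mamYmYmYm ⇒ mamYmLmYmYm   [Y → Y m L]
mamYmLmYmYm ⇒ mamYmLmLmYmYm   [Y → Y m L]
mamYmLmLmYmYm ⇒ mamYmLmLmLmYmYm   [Y → Y m L]
mamYmLmLmLmYmYm ⇒ mamaaamLmLmLmYmYm   [Y → a a a]
mamaaamLmLmLmYmYm ⇒ mamaaamYmLmLmYmYm   [L → Y]
mamaaamYmLmLmYmYm ⇒ mamaaamaaamLmLmYmYm   [Y → a a a]
mamaaamaaamLmLmYmYm ⇒ mamaaamaaammmamLmYmYm   [L → m m a]
mamaaamaaammmamLmYmYm ⇒ mamaaamaaammmammmamYmYm   [L → m m a]
mamaaamaaammmammmamYmYm ⇒ mamaaamaaammmammmamaaamYm   [Y → a a a]
mamaaamaaammmammmamaaamYm ⇒ mamaaamaaammmammmamaaamaaam   [Y → a a a]

S ⇒ SYm ⇒ SYmYm ⇒ SYmYmYm ⇒ mamYmYmYm ⇒ mamYmLmYmYm ⇒ mamYmLmLmYmYm ⇒ mamYmLmLmLmYmYm ⇒ mamaaamLmLmLmYmYm ⇒ mamaaamYmLmLmYmYm ⇒ mamaaamaaamLmLmYmYm ⇒ mamaaamaaammmamLmYmYm ⇒ mamaaamaaammmammmamYmYm ⇒ mamaaamaaammmammmamaaamYm ⇒ mamaaamaaammmammmamaaamaaam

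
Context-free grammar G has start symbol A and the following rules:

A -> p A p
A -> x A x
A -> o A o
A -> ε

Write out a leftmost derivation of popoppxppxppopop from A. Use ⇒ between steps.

A ⇒ pAp   [A -> p A p]
pAp ⇒ poAop   [A -> o A o]
poAop ⇒ popApop   [A -> p A p]
popApop ⇒ popoAopop   [A -> o A o]
popoAopop ⇒ popopApopop   [A -> p A p]
popopApopop ⇒ popoppAppopop   [A -> p A p]
popoppAppopop ⇒ popoppxAxppopop   [A -> x A x]
popoppxAxppopop ⇒ popoppxpApxppopop   [A -> p A p]
popoppxpApxppopop ⇒ popoppxppxppopop   [A -> ε]

A⇒pAp⇒poAop⇒popApop⇒popoAopop⇒popopApopop⇒popoppAppopop⇒popoppxAxppopop⇒popoppxpApxppopop⇒popoppxppxppopop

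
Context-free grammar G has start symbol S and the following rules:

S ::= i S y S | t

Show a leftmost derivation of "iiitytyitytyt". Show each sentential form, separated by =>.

S => iSyS   [S ::= i S y S]
iSyS => iiSySyS   [S ::= i S y S]
iiSySyS => iiiSySySyS   [S ::= i S y S]
iiiSySySyS => iiitySySyS   [S ::= t]
iiitySySyS => iiitytySyS   [S ::= t]
iiitytySyS => iiitytyiSySyS   [S ::= i S y S]
iiitytyiSySyS => iiitytyitySyS   [S ::= t]
iiitytyitySyS => iiitytyitytyS   [S ::= t]
iiitytyitytyS => iiitytyitytyt   [S ::= t]

S=>iSyS=>iiSySyS=>iiiSySySyS=>iiitySySyS=>iiitytySyS=>iiitytyiSySyS=>iiitytyitySyS=>iiitytyitytyS=>iiitytyitytyt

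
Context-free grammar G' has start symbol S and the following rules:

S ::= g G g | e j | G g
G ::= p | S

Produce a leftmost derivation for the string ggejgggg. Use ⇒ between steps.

S ⇒ Gg   [S ::= G g]
Gg ⇒ Sg   [G ::= S]
Sg ⇒ gGgg   [S ::= g G g]
gGgg ⇒ gSgg   [G ::= S]
gSgg ⇒ ggGggg   [S ::= g G g]
ggGggg ⇒ ggSggg   [G ::= S]
ggSggg ⇒ ggGgggg   [S ::= G g]
ggGgggg ⇒ ggSgggg   [G ::= S]
ggSgggg ⇒ ggejgggg   [S ::= e j]

S ⇒ Gg ⇒ Sg ⇒ gGgg ⇒ gSgg ⇒ ggGggg ⇒ ggSggg ⇒ ggGgggg ⇒ ggSgggg ⇒ ggejgggg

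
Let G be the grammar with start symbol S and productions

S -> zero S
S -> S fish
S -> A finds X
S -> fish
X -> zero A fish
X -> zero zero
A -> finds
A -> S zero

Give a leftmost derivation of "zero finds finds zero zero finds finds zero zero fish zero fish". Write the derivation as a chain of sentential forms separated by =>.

S => zero S => zero A finds X => zero finds finds X => zero finds finds zero A fish => zero finds finds zero S zero fish => zero finds finds zero S fish zero fish => zero finds finds zero zero S fish zero fish => zero finds finds zero zero A finds X fish zero fish => zero finds finds zero zero finds finds X fish zero fish => zero finds finds zero zero finds finds zero zero fish zero fish

S => zero S   [S -> zero S]
zero S => zero A finds X   [S -> A finds X]
zero A finds X => zero finds finds X   [A -> finds]
zero finds finds X => zero finds finds zero A fish   [X -> zero A fish]
zero finds finds zero A fish => zero finds finds zero S zero fish   [A -> S zero]
zero finds finds zero S zero fish => zero finds finds zero S fish zero fish   [S -> S fish]
zero finds finds zero S fish zero fish => zero finds finds zero zero S fish zero fish   [S -> zero S]
zero finds finds zero zero S fish zero fish => zero finds finds zero zero A finds X fish zero fish   [S -> A finds X]
zero finds finds zero zero A finds X fish zero fish => zero finds finds zero zero finds finds X fish zero fish   [A -> finds]
zero finds finds zero zero finds finds X fish zero fish => zero finds finds zero zero finds finds zero zero fish zero fish   [X -> zero zero]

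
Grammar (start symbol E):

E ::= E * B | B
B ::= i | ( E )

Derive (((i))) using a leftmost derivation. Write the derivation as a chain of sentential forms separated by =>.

E => B   [E ::= B]
B => (E)   [B ::= ( E )]
(E) => (B)   [E ::= B]
(B) => ((E))   [B ::= ( E )]
((E)) => ((B))   [E ::= B]
((B)) => (((E)))   [B ::= ( E )]
(((E))) => (((B)))   [E ::= B]
(((B))) => (((i)))   [B ::= i]

E=>B=>(E)=>(B)=>((E))=>((B))=>(((E)))=>(((B)))=>(((i)))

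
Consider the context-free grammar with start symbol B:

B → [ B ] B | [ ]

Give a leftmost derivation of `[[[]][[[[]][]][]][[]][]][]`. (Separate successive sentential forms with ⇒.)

B ⇒ [B]B   [B → [ B ] B]
[B]B ⇒ [[B]B]B   [B → [ B ] B]
[[B]B]B ⇒ [[[]]B]B   [B → [ ]]
[[[]]B]B ⇒ [[[]][B]B]B   [B → [ B ] B]
[[[]][B]B]B ⇒ [[[]][[B]B]B]B   [B → [ B ] B]
[[[]][[B]B]B]B ⇒ [[[]][[[B]B]B]B]B   [B → [ B ] B]
[[[]][[[B]B]B]B]B ⇒ [[[]][[[[]]B]B]B]B   [B → [ ]]
[[[]][[[[]]B]B]B]B ⇒ [[[]][[[[]][]]B]B]B   [B → [ ]]
[[[]][[[[]][]]B]B]B ⇒ [[[]][[[[]][]][]]B]B   [B → [ ]]
[[[]][[[[]][]][]]B]B ⇒ [[[]][[[[]][]][]][B]B]B   [B → [ B ] B]
[[[]][[[[]][]][]][B]B]B ⇒ [[[]][[[[]][]][]][[]]B]B   [B → [ ]]
[[[]][[[[]][]][]][[]]B]B ⇒ [[[]][[[[]][]][]][[]][]]B   [B → [ ]]
[[[]][[[[]][]][]][[]][]]B ⇒ [[[]][[[[]][]][]][[]][]][]   [B → [ ]]

B ⇒ [B]B ⇒ [[B]B]B ⇒ [[[]]B]B ⇒ [[[]][B]B]B ⇒ [[[]][[B]B]B]B ⇒ [[[]][[[B]B]B]B]B ⇒ [[[]][[[[]]B]B]B]B ⇒ [[[]][[[[]][]]B]B]B ⇒ [[[]][[[[]][]][]]B]B ⇒ [[[]][[[[]][]][]][B]B]B ⇒ [[[]][[[[]][]][]][[]]B]B ⇒ [[[]][[[[]][]][]][[]][]]B ⇒ [[[]][[[[]][]][]][[]][]][]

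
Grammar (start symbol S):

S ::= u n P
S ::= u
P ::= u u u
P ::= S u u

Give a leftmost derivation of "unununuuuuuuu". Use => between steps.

S => unP => unSuu => ununPuu => ununSuuuu => unununPuuuu => unununSuuuuuu => unununuuuuuuu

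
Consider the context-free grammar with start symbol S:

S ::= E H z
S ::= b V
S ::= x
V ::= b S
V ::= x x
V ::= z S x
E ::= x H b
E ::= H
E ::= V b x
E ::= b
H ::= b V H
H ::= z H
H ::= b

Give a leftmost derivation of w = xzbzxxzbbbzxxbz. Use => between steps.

S => EHz   [S ::= E H z]
EHz => xHbHz   [E ::= x H b]
xHbHz => xzHbHz   [H ::= z H]
xzHbHz => xzbVHbHz   [H ::= b V H]
xzbVHbHz => xzbzSxHbHz   [V ::= z S x]
xzbzSxHbHz => xzbzxxHbHz   [S ::= x]
xzbzxxHbHz => xzbzxxzHbHz   [H ::= z H]
xzbzxxzHbHz => xzbzxxzbbHz   [H ::= b]
xzbzxxzbbHz => xzbzxxzbbbVHz   [H ::= b V H]
xzbzxxzbbbVHz => xzbzxxzbbbzSxHz   [V ::= z S x]
xzbzxxzbbbzSxHz => xzbzxxzbbbzxxHz   [S ::= x]
xzbzxxzbbbzxxHz => xzbzxxzbbbzxxbz   [H ::= b]

S => EHz => xHbHz => xzHbHz => xzbVHbHz => xzbzSxHbHz => xzbzxxHbHz => xzbzxxzHbHz => xzbzxxzbbHz => xzbzxxzbbbVHz => xzbzxxzbbbzSxHz => xzbzxxzbbbzxxHz => xzbzxxzbbbzxxbz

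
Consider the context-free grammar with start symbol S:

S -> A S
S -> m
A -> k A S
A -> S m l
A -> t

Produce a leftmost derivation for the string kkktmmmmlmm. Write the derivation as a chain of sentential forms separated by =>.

S => AS   [S -> A S]
AS => kASS   [A -> k A S]
kASS => kSmlSS   [A -> S m l]
kSmlSS => kASmlSS   [S -> A S]
kASmlSS => kkASSmlSS   [A -> k A S]
kkASSmlSS => kkkASSSmlSS   [A -> k A S]
kkkASSSmlSS => kkktSSSmlSS   [A -> t]
kkktSSSmlSS => kkktmSSmlSS   [S -> m]
kkktmSSmlSS => kkktmmSmlSS   [S -> m]
kkktmmSmlSS => kkktmmmmlSS   [S -> m]
kkktmmmmlSS => kkktmmmmlmS   [S -> m]
kkktmmmmlmS => kkktmmmmlmm   [S -> m]

S=>AS=>kASS=>kSmlSS=>kASmlSS=>kkASSmlSS=>kkkASSSmlSS=>kkktSSSmlSS=>kkktmSSmlSS=>kkktmmSmlSS=>kkktmmmmlSS=>kkktmmmmlmS=>kkktmmmmlmm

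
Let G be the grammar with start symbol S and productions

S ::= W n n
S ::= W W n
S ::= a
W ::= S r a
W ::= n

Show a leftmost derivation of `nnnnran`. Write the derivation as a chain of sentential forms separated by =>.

S=>WWn=>nWn=>nSran=>nWWnran=>nnWnran=>nnnnran

S => WWn   [S ::= W W n]
WWn => nWn   [W ::= n]
nWn => nSran   [W ::= S r a]
nSran => nWWnran   [S ::= W W n]
nWWnran => nnWnran   [W ::= n]
nnWnran => nnnnran   [W ::= n]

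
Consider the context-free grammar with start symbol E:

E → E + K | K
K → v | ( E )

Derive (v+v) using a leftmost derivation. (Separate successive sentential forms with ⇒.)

E ⇒ K ⇒ (E) ⇒ (E+K) ⇒ (K+K) ⇒ (v+K) ⇒ (v+v)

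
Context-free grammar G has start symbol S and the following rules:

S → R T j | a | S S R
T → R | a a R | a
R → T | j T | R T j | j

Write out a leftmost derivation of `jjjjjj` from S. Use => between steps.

S => RTj => jTTj => jRTj => jjTj => jjRj => jjRTjj => jjjTjj => jjjRjj => jjjjjj

S => RTj   [S → R T j]
RTj => jTTj   [R → j T]
jTTj => jRTj   [T → R]
jRTj => jjTj   [R → j]
jjTj => jjRj   [T → R]
jjRj => jjRTjj   [R → R T j]
jjRTjj => jjjTjj   [R → j]
jjjTjj => jjjRjj   [T → R]
jjjRjj => jjjjjj   [R → j]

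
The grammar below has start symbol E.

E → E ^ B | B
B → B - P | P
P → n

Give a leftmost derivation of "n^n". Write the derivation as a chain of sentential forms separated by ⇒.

E ⇒ E^B   [E → E ^ B]
E^B ⇒ B^B   [E → B]
B^B ⇒ P^B   [B → P]
P^B ⇒ n^B   [P → n]
n^B ⇒ n^P   [B → P]
n^P ⇒ n^n   [P → n]

E⇒E^B⇒B^B⇒P^B⇒n^B⇒n^P⇒n^n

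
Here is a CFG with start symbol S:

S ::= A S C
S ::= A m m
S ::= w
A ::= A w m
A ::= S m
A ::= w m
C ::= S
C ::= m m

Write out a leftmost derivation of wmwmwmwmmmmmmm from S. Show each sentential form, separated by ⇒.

S ⇒ ASC   [S ::= A S C]
ASC ⇒ wmSC   [A ::= w m]
wmSC ⇒ wmASCC   [S ::= A S C]
wmASCC ⇒ wmAwmSCC   [A ::= A w m]
wmAwmSCC ⇒ wmwmwmSCC   [A ::= w m]
wmwmwmSCC ⇒ wmwmwmAmmCC   [S ::= A m m]
wmwmwmAmmCC ⇒ wmwmwmwmmmCC   [A ::= w m]
wmwmwmwmmmCC ⇒ wmwmwmwmmmmmC   [C ::= m m]
wmwmwmwmmmmmC ⇒ wmwmwmwmmmmmmm   [C ::= m m]

S ⇒ ASC ⇒ wmSC ⇒ wmASCC ⇒ wmAwmSCC ⇒ wmwmwmSCC ⇒ wmwmwmAmmCC ⇒ wmwmwmwmmmCC ⇒ wmwmwmwmmmmmC ⇒ wmwmwmwmmmmmmm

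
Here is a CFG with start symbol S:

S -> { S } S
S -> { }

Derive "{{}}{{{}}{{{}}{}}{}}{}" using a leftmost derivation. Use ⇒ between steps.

S ⇒ {S}S ⇒ {{}}S ⇒ {{}}{S}S ⇒ {{}}{{S}S}S ⇒ {{}}{{{}}S}S ⇒ {{}}{{{}}{S}S}S ⇒ {{}}{{{}}{{S}S}S}S ⇒ {{}}{{{}}{{{}}S}S}S ⇒ {{}}{{{}}{{{}}{}}S}S ⇒ {{}}{{{}}{{{}}{}}{}}S ⇒ {{}}{{{}}{{{}}{}}{}}{}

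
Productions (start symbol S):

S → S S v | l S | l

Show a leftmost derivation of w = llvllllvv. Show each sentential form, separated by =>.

S => SSv   [S → S S v]
SSv => SSvSv   [S → S S v]
SSvSv => lSvSv   [S → l]
lSvSv => llvSv   [S → l]
llvSv => llvSSvv   [S → S S v]
llvSSvv => llvlSSvv   [S → l S]
llvlSSvv => llvllSvv   [S → l]
llvllSvv => llvlllSvv   [S → l S]
llvlllSvv => llvllllvv   [S → l]

S => SSv => SSvSv => lSvSv => llvSv => llvSSvv => llvlSSvv => llvllSvv => llvlllSvv => llvllllvv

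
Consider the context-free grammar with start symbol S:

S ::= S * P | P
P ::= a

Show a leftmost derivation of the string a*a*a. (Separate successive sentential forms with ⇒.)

S ⇒ S*P   [S ::= S * P]
S*P ⇒ S*P*P   [S ::= S * P]
S*P*P ⇒ P*P*P   [S ::= P]
P*P*P ⇒ a*P*P   [P ::= a]
a*P*P ⇒ a*a*P   [P ::= a]
a*a*P ⇒ a*a*a   [P ::= a]

S ⇒ S*P ⇒ S*P*P ⇒ P*P*P ⇒ a*P*P ⇒ a*a*P ⇒ a*a*a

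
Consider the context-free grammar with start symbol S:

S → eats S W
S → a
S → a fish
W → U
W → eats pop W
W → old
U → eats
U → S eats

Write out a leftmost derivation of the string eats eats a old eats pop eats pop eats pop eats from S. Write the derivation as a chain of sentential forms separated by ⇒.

S ⇒ eats S W ⇒ eats eats S W W ⇒ eats eats a W W ⇒ eats eats a old W ⇒ eats eats a old eats pop W ⇒ eats eats a old eats pop eats pop W ⇒ eats eats a old eats pop eats pop eats pop W ⇒ eats eats a old eats pop eats pop eats pop U ⇒ eats eats a old eats pop eats pop eats pop eats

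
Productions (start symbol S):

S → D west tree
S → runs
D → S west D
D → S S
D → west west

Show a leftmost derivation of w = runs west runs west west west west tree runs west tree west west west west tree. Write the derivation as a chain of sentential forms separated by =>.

S => D west tree   [S → D west tree]
D west tree => S west D west tree   [D → S west D]
S west D west tree => D west tree west D west tree   [S → D west tree]
D west tree west D west tree => S west D west tree west D west tree   [D → S west D]
S west D west tree west D west tree => runs west D west tree west D west tree   [S → runs]
runs west D west tree west D west tree => runs west S S west tree west D west tree   [D → S S]
runs west S S west tree west D west tree => runs west D west tree S west tree west D west tree   [S → D west tree]
runs west D west tree S west tree west D west tree => runs west S west D west tree S west tree west D west tree   [D → S west D]
runs west S west D west tree S west tree west D west tree => runs west runs west D west tree S west tree west D west tree   [S → runs]
runs west runs west D west tree S west tree west D west tree => runs west runs west west west west tree S west tree west D west tree   [D → west west]
runs west runs west west west west tree S west tree west D west tree => runs west runs west west west west tree runs west tree west D west tree   [S → runs]
runs west runs west west west west tree runs west tree west D west tree => runs west runs west west west west tree runs west tree west west west west tree   [D → west west]

S => D west tree => S west D west tree => D west tree west D west tree => S west D west tree west D west tree => runs west D west tree west D west tree => runs west S S west tree west D west tree => runs west D west tree S west tree west D west tree => runs west S west D west tree S west tree west D west tree => runs west runs west D west tree S west tree west D west tree => runs west runs west west west west tree S west tree west D west tree => runs west runs west west west west tree runs west tree west D west tree => runs west runs west west west west tree runs west tree west west west west tree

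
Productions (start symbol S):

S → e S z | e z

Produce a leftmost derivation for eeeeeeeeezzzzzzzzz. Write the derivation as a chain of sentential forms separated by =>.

S=>eSz=>eeSzz=>eeeSzzz=>eeeeSzzzz=>eeeeeSzzzzz=>eeeeeeSzzzzzz=>eeeeeeeSzzzzzzz=>eeeeeeeeSzzzzzzzz=>eeeeeeeeezzzzzzzzz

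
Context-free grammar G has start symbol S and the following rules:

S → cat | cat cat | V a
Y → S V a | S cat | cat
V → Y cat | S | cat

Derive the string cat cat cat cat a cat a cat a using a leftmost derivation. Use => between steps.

S => V a => Y cat a => S V a cat a => cat V a cat a => cat Y cat a cat a => cat S V a cat a cat a => cat cat V a cat a cat a => cat cat Y cat a cat a cat a => cat cat cat cat a cat a cat a

S => V a   [S → V a]
V a => Y cat a   [V → Y cat]
Y cat a => S V a cat a   [Y → S V a]
S V a cat a => cat V a cat a   [S → cat]
cat V a cat a => cat Y cat a cat a   [V → Y cat]
cat Y cat a cat a => cat S V a cat a cat a   [Y → S V a]
cat S V a cat a cat a => cat cat V a cat a cat a   [S → cat]
cat cat V a cat a cat a => cat cat Y cat a cat a cat a   [V → Y cat]
cat cat Y cat a cat a cat a => cat cat cat cat a cat a cat a   [Y → cat]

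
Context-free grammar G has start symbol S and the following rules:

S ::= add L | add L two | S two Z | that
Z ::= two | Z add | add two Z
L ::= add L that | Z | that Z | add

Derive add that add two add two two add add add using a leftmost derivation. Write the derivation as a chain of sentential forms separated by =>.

S => add L   [S ::= add L]
add L => add that Z   [L ::= that Z]
add that Z => add that Z add   [Z ::= Z add]
add that Z add => add that add two Z add   [Z ::= add two Z]
add that add two Z add => add that add two add two Z add   [Z ::= add two Z]
add that add two add two Z add => add that add two add two Z add add   [Z ::= Z add]
add that add two add two Z add add => add that add two add two Z add add add   [Z ::= Z add]
add that add two add two Z add add add => add that add two add two two add add add   [Z ::= two]

S => add L => add that Z => add that Z add => add that add two Z add => add that add two add two Z add => add that add two add two Z add add => add that add two add two Z add add add => add that add two add two two add add add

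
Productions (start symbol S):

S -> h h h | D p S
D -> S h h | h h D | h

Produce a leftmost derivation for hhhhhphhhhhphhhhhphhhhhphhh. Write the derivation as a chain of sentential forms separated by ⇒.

S ⇒ DpS ⇒ ShhpS ⇒ DpShhpS ⇒ ShhpShhpS ⇒ DpShhpShhpS ⇒ hhDpShhpShhpS ⇒ hhShhpShhpShhpS ⇒ hhDpShhpShhpShhpS ⇒ hhhhDpShhpShhpShhpS ⇒ hhhhhpShhpShhpShhpS ⇒ hhhhhphhhhhpShhpShhpS ⇒ hhhhhphhhhhphhhhhpShhpS ⇒ hhhhhphhhhhphhhhhphhhhhpS ⇒ hhhhhphhhhhphhhhhphhhhhphhh

S ⇒ DpS   [S -> D p S]
DpS ⇒ ShhpS   [D -> S h h]
ShhpS ⇒ DpShhpS   [S -> D p S]
DpShhpS ⇒ ShhpShhpS   [D -> S h h]
ShhpShhpS ⇒ DpShhpShhpS   [S -> D p S]
DpShhpShhpS ⇒ hhDpShhpShhpS   [D -> h h D]
hhDpShhpShhpS ⇒ hhShhpShhpShhpS   [D -> S h h]
hhShhpShhpShhpS ⇒ hhDpShhpShhpShhpS   [S -> D p S]
hhDpShhpShhpShhpS ⇒ hhhhDpShhpShhpShhpS   [D -> h h D]
hhhhDpShhpShhpShhpS ⇒ hhhhhpShhpShhpShhpS   [D -> h]
hhhhhpShhpShhpShhpS ⇒ hhhhhphhhhhpShhpShhpS   [S -> h h h]
hhhhhphhhhhpShhpShhpS ⇒ hhhhhphhhhhphhhhhpShhpS   [S -> h h h]
hhhhhphhhhhphhhhhpShhpS ⇒ hhhhhphhhhhphhhhhphhhhhpS   [S -> h h h]
hhhhhphhhhhphhhhhphhhhhpS ⇒ hhhhhphhhhhphhhhhphhhhhphhh   [S -> h h h]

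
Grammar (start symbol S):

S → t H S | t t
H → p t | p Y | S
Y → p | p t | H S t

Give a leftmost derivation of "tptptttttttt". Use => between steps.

S => tHS => tpYS => tpHStS => tpSStS => tptHSStS => tptptSStS => tptptttStS => tptpttttttS => tptptttttttt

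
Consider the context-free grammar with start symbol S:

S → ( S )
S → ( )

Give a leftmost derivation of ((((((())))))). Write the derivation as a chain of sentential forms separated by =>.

S => (S) => ((S)) => (((S))) => ((((S)))) => (((((S))))) => ((((((S)))))) => ((((((()))))))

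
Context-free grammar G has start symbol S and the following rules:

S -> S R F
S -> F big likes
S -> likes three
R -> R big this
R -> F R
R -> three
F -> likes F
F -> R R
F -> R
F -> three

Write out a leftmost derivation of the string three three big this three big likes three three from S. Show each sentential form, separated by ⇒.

S ⇒ S R F ⇒ F big likes R F ⇒ R big likes R F ⇒ F R big likes R F ⇒ R R big likes R F ⇒ R big this R big likes R F ⇒ F R big this R big likes R F ⇒ three R big this R big likes R F ⇒ three three big this R big likes R F ⇒ three three big this three big likes R F ⇒ three three big this three big likes three F ⇒ three three big this three big likes three three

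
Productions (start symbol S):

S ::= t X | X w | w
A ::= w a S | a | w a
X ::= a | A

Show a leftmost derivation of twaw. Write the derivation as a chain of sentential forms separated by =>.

S => tX => tA => twaS => twaw

S => tX   [S ::= t X]
tX => tA   [X ::= A]
tA => twaS   [A ::= w a S]
twaS => twaw   [S ::= w]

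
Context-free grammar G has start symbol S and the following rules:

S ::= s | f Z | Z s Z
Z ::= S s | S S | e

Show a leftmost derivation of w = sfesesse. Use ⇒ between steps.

S ⇒ ZsZ ⇒ SssZ ⇒ ZsZssZ ⇒ SSsZssZ ⇒ sSsZssZ ⇒ sfZsZssZ ⇒ sfesZssZ ⇒ sfesessZ ⇒ sfesesse

S ⇒ ZsZ   [S ::= Z s Z]
ZsZ ⇒ SssZ   [Z ::= S s]
SssZ ⇒ ZsZssZ   [S ::= Z s Z]
ZsZssZ ⇒ SSsZssZ   [Z ::= S S]
SSsZssZ ⇒ sSsZssZ   [S ::= s]
sSsZssZ ⇒ sfZsZssZ   [S ::= f Z]
sfZsZssZ ⇒ sfesZssZ   [Z ::= e]
sfesZssZ ⇒ sfesessZ   [Z ::= e]
sfesessZ ⇒ sfesesse   [Z ::= e]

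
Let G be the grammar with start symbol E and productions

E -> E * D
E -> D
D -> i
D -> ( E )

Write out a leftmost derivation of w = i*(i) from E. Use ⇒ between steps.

E ⇒ E*D ⇒ D*D ⇒ i*D ⇒ i*(E) ⇒ i*(D) ⇒ i*(i)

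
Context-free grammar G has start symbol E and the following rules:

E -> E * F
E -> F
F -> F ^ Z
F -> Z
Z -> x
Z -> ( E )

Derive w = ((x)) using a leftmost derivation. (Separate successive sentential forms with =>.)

E => F => Z => (E) => (F) => (Z) => ((E)) => ((F)) => ((Z)) => ((x))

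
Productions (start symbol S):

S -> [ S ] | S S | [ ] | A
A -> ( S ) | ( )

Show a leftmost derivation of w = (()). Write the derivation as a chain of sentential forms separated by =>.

S => A => (S) => (A) => (())

S => A   [S -> A]
A => (S)   [A -> ( S )]
(S) => (A)   [S -> A]
(A) => (())   [A -> ( )]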